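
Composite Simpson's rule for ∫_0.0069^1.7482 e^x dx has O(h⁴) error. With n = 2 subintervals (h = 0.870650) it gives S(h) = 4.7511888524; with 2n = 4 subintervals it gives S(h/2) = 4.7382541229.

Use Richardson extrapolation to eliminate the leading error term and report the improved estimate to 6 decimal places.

r = 4, so 2^r = 16.
Top: 16(4.7382541229) − (4.7511888524) = 71.0608771140
Denominator 16 − 1 = 15.
Extrapolated: 71.0608771140 / 15 = 4.7373918076

4.737392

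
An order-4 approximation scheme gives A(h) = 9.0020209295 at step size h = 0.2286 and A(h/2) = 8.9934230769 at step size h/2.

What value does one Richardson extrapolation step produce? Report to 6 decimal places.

8.992850

Order 4 gives 2^r = 16 and 2^r − 1 = 15.
16*8.9934230769 − 9.0020209295 = 134.8927483009
Divide by 2^4 − 1 = 15.
Extrapolated: 134.8927483009 / 15 = 8.9928498867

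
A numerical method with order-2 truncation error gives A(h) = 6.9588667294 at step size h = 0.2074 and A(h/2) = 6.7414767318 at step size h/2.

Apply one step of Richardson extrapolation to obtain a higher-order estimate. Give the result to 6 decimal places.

Error is O(h^2); halving h shrinks it by 2^2 = 4.
A(h/2) − A(h) = 6.7414767318 − 6.9588667294 = -0.2173899976
Divide by 2^2 − 1 = 3: (-0.2173899976)/3 = -0.0724633325
R = A(h/2) + (A(h/2) − A(h))/3 = 6.7414767318 − 0.0724633325 = 6.6690133993
Shift from A(h/2): −0.0724633325.

6.669013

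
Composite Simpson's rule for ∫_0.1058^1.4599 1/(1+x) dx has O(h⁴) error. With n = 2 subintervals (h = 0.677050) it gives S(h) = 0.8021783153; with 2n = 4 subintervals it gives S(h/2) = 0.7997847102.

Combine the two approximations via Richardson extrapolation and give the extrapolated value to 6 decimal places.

Order 4 gives 2^r = 16 and 2^r − 1 = 15.
2^4*A(h/2) = 12.7965553632; minus A(h) gives 11.9943770479.
Denominator 16 − 1 = 15.
Result: 0.7996251365
Correction |R − A(h/2)| = 1.596e-04; gap |A(h/2) − A(h)| = 2.394e-03.

0.799625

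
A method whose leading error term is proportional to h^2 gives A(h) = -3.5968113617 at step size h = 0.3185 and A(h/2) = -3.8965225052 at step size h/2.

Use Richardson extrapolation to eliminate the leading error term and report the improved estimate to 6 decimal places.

Error is O(h^2); halving h shrinks it by 2^2 = 4.
Weighted: (-15.5860900208) − (-3.5968113617) = -11.9892786591
R = (-11.9892786591)/3 = -3.9964262197
Correction |R − A(h/2)| = 9.990e-02; gap |A(h/2) − A(h)| = 2.997e-01.

-3.996426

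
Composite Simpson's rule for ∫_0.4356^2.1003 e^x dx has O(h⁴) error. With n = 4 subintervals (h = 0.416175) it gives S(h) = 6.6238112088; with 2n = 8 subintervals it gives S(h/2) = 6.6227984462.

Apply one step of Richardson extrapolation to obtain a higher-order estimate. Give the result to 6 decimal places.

Method order is 4; weight 2^4 = 16.
16·6.6227984462 = 105.9647751392; subtract 6.6238112088 → 99.3409639304
Denominator 16 − 1 = 15.
Result: 6.6227309287
Correction |R − A(h/2)| = 6.752e-05; gap |A(h/2) − A(h)| = 1.013e-03.

6.622731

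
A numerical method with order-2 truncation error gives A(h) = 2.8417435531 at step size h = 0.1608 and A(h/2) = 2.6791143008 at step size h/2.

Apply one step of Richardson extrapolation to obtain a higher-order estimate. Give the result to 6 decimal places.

2.624905

Leading term ∝ h^2; use weight 4 = 2^2.
4 × 2.6791143008 = 10.7164572032; 10.7164572032 − 2.8417435531 = 7.8747136501
Denominator 4 − 1 = 3.
(4 × 2.6791143008 − 2.8417435531)/(4 − 1) = 2.6249045500
Shift from A(h/2): −0.0542097508.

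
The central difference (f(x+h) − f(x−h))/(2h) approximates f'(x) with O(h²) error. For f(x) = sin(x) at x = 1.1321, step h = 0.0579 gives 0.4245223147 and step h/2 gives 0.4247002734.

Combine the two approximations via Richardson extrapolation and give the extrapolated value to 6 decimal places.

0.424760

Order 2 gives 2^r = 4 and 2^r − 1 = 3.
Numerator 4·A(h/2) − A(h) = 4·0.4247002734 − 0.4245223147 = 1.2742787789
Extrapolated: 1.2742787789 / 3 = 0.4247595930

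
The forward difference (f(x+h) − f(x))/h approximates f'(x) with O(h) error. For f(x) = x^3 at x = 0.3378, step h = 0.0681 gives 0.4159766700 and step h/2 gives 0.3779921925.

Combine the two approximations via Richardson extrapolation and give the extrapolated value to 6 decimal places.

r = 1: numerator weight 2, denominator 1.
A(h/2) − A(h) = 0.3779921925 − 0.4159766700 = -0.0379844775
Divide by 2^1 − 1 = 1: (-0.0379844775)/1 = -0.0379844775
R = A(h/2) + (A(h/2) − A(h))/1 = 0.3779921925 − 0.0379844775 = 0.3400077150

0.340008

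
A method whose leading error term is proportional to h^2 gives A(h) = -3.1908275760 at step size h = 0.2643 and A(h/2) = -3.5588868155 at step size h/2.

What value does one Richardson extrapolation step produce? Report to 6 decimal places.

-3.681573

Method order is 2; weight 2^2 = 4.
A(h/2) − A(h) = -3.5588868155 − (-3.1908275760) = -0.3680592395
Correction (A(h/2) − A(h))/(4 − 1) = (-0.3680592395)/3 = -0.1226864132
R = -3.5588868155 − 0.1226864132 = -3.6815732287
Correction |R − A(h/2)| = 1.227e-01; gap |A(h/2) − A(h)| = 3.681e-01.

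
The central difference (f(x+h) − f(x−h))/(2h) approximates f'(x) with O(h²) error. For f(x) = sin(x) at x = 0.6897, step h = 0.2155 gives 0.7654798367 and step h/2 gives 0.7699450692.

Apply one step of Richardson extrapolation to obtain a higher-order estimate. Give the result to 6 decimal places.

r = 2: numerator weight 4, denominator 3.
A(h/2) − A(h) = 0.7699450692 − 0.7654798367 = 0.0044652325
Divide by 2^2 − 1 = 3: 0.0044652325/3 = 0.0014884108
R = A(h/2) + (A(h/2) − A(h))/3 = 0.7699450692 + 0.0014884108 = 0.7714334800
Correction |R − A(h/2)| = 1.488e-03; gap |A(h/2) − A(h)| = 4.465e-03.

0.771433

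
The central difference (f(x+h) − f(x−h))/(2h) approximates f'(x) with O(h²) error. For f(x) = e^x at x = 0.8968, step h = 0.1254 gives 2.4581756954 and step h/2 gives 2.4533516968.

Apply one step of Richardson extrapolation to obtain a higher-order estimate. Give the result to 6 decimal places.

2.451744

The method has order 2: 2^2 = 4.
Weighted: 9.8134067872 − 2.4581756954 = 7.3552310918
Divide by 2^2 − 1 = 3.
R = 7.3552310918/3 = 2.4517436973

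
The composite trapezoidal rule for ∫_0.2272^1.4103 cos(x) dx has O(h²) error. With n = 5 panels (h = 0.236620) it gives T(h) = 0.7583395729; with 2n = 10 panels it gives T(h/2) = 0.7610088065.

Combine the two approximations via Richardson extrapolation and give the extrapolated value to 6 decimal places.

Order 2 gives 2^r = 4 and 2^r − 1 = 3.
Top: 4(0.7610088065) − (0.7583395729) = 2.2856956531
Denominator 4 − 1 = 3.
(4×0.7610088065 − 0.7583395729)/(4 − 1) = 0.7618985510
Correction |R − A(h/2)| = 8.897e-04; gap |A(h/2) − A(h)| = 2.669e-03.

0.761899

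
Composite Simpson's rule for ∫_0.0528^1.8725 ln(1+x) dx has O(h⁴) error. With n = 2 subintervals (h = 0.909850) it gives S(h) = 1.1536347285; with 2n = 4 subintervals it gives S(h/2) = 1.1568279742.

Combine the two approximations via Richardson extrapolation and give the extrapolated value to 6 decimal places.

1.157041

r = 4, so 2^r = 16.
16*1.1568279742 = 18.5092475872; subtract 1.1536347285 → 17.3556128587
R = 17.3556128587/15 = 1.1570408572
Correction |R − A(h/2)| = 2.129e-04; gap |A(h/2) − A(h)| = 3.193e-03.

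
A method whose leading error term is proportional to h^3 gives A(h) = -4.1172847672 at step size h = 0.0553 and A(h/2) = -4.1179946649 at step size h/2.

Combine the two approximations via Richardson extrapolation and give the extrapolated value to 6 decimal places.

The method has order 3: 2^3 = 8.
8 × (-4.1179946649) = -32.9439573192; (-32.9439573192) − (-4.1172847672) = -28.8266725520
(8 × (-4.1179946649) − (-4.1172847672))/(8 − 1) = -4.1180960789

-4.118096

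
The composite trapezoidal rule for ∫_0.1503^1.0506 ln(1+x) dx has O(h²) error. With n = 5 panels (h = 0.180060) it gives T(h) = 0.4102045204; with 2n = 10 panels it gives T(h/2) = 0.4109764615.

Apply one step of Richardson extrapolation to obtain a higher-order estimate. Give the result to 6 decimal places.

0.411234

Method order is 2; weight 2^2 = 4.
Top: 4(0.4109764615) − (0.4102045204) = 1.2337013256
Divide by 2^2 − 1 = 3.
Result: 0.4112337752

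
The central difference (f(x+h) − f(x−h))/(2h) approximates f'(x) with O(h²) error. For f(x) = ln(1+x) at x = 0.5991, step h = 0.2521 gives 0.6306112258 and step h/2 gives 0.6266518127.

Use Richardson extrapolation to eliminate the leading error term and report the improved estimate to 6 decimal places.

0.625332

r = 2: numerator weight 4, denominator 3.
4·0.6266518127 − 0.6306112258 = 1.8759960250
Divide by 2^2 − 1 = 3.
(4·0.6266518127 − 0.6306112258)/(4 − 1) = 0.6253320083
Shift from A(h/2): −0.0013198044.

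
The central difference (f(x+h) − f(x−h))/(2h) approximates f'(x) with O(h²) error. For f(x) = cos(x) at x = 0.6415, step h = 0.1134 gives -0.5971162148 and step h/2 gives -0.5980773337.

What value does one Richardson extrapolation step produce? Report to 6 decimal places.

-0.598398

With r = 2 the leading error scales as h^2, so the weight is 2^2 = 4.
Top: 4(-0.5980773337) − (-0.5971162148) = -1.7951931200
Divide by 2^2 − 1 = 3.
(4·(-0.5980773337) − (-0.5971162148))/(4 − 1) = -0.5983977067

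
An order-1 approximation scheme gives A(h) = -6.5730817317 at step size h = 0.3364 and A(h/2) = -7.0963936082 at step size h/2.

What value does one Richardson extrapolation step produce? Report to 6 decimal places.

-7.619705

Method order is 1; weight 2^1 = 2.
Weighted: (-14.1927872164) − (-6.5730817317) = -7.6197054847
Extrapolated: (-7.6197054847) / 1 = -7.6197054847
Correction |R − A(h/2)| = 5.233e-01; gap |A(h/2) − A(h)| = 5.233e-01.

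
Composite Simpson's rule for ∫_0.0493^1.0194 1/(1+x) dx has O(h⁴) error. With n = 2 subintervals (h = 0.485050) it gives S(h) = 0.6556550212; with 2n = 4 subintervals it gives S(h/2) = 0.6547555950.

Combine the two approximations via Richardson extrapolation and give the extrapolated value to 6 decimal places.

0.654696

Method order is 4; weight 2^4 = 16.
16·0.6547555950 = 10.4760895200; subtract 0.6556550212 → 9.8204344988
Divide by 2^4 − 1 = 15.
9.8204344988 ÷ 15 = 0.6546956333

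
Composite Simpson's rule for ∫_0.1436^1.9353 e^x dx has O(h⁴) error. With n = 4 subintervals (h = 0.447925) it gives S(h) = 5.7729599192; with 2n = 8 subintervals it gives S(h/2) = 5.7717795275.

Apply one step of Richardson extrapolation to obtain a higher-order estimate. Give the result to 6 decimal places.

Order 4 gives 2^r = 16 and 2^r − 1 = 15.
Weighted: 92.3484724400 − 5.7729599192 = 86.5755125208
(16 × 5.7717795275 − 5.7729599192)/(16 − 1) = 5.7717008347
Shift from A(h/2): −0.0000786928.

5.771701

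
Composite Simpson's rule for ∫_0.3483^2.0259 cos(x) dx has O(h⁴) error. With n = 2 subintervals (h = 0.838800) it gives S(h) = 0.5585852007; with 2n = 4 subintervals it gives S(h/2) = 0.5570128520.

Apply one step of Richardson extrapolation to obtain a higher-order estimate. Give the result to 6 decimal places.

Error is O(h^4); halving h shrinks it by 2^4 = 16.
16×0.5570128520 − 0.5585852007 = 8.3536204313
(16×0.5570128520 − 0.5585852007)/(16 − 1) = 0.5569080288

0.556908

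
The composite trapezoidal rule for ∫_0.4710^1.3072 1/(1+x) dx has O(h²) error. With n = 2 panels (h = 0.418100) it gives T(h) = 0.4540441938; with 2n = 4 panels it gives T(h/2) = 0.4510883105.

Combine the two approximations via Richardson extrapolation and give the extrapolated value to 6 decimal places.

0.450103

With r = 2 the leading error scales as h^2, so the weight is 2^2 = 4.
4*0.4510883105 − 0.4540441938 = 1.3503090482
Divide by 2^2 − 1 = 3.
R = 1.3503090482/3 = 0.4501030161
Gap between inputs: 2.956e-03; correction applied: −0.0009852944.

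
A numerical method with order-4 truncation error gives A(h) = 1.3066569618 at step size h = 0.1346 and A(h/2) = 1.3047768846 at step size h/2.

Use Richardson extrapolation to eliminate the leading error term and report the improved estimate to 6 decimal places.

r = 4, so 2^r = 16.
A(h/2) − A(h) = 1.3047768846 − 1.3066569618 = -0.0018800772
Correction (A(h/2) − A(h))/(16 − 1) = (-0.0018800772)/15 = -0.0001253385
R = 1.3047768846 − 0.0001253385 = 1.3046515461

1.304652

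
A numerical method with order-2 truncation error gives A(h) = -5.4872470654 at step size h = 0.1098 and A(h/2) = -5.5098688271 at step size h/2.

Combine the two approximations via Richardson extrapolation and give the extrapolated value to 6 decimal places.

-5.517409

Leading term ∝ h^2; use weight 4 = 2^2.
A(h/2) − A(h) = -5.5098688271 − (-5.4872470654) = -0.0226217617
Divide by 2^2 − 1 = 3: (-0.0226217617)/3 = -0.0075405872
R = A(h/2) + (A(h/2) − A(h))/3 = -5.5098688271 − 0.0075405872 = -5.5174094143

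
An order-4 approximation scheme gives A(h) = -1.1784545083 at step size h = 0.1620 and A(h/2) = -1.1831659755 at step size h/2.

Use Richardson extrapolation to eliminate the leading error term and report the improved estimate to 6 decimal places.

Order 4 gives 2^r = 16 and 2^r − 1 = 15.
16·(-1.1831659755) − (-1.1784545083) = -17.7522010997
Denominator 16 − 1 = 15.
R = (-17.7522010997)/15 = -1.1834800733

-1.183480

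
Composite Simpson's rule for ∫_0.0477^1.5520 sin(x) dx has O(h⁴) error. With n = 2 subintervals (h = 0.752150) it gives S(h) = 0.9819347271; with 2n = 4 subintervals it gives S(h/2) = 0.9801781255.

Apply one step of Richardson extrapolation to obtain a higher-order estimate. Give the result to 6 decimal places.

r = 4: numerator weight 16, denominator 15.
2^4·A(h/2) = 15.6828500080; minus A(h) gives 14.7009152809.
Denominator 16 − 1 = 15.
Result: 0.9800610187
Gap between inputs: 1.757e-03; correction applied: −0.0001171068.

0.980061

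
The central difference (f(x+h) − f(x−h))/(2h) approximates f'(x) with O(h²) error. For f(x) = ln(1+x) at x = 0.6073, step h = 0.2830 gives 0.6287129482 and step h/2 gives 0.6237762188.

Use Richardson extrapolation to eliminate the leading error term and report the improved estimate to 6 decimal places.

Leading term ∝ h^2; use weight 4 = 2^2.
Weighted: 2.4951048752 − 0.6287129482 = 1.8663919270
Divide by 2^2 − 1 = 3.
R = 1.8663919270/3 = 0.6221306423

0.622131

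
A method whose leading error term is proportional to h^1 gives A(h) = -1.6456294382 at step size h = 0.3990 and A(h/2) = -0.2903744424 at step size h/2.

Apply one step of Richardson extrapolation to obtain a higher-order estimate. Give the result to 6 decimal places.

1.064881

Method order is 1; weight 2^1 = 2.
2^1×A(h/2) = -0.5807488848; minus A(h) gives 1.0648805534.
Denominator 2 − 1 = 1.
R = 1.0648805534/1 = 1.0648805534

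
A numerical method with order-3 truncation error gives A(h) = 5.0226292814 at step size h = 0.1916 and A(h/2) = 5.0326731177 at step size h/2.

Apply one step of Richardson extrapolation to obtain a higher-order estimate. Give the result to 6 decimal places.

r = 3: numerator weight 8, denominator 7.
Weighted: 40.2613849416 − 5.0226292814 = 35.2387556602
Denominator 8 − 1 = 7.
R = 35.2387556602/7 = 5.0341079515

5.034108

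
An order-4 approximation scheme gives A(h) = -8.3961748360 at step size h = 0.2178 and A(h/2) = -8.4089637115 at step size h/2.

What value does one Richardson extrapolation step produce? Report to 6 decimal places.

-8.409816

With r = 4 the leading error scales as h^4, so the weight is 2^4 = 16.
A(h/2) − A(h) = -8.4089637115 − (-8.3961748360) = -0.0127888755
Divide by 2^4 − 1 = 15: (-0.0127888755)/15 = -0.0008525917
R = A(h/2) + (A(h/2) − A(h))/15 = -8.4089637115 − 0.0008525917 = -8.4098163032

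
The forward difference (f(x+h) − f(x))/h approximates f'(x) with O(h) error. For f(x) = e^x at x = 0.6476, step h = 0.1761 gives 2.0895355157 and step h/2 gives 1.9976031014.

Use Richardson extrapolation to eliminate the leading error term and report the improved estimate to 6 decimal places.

Error is O(h^1); halving h shrinks it by 2^1 = 2.
A(h/2) − A(h) = 1.9976031014 − 2.0895355157 = -0.0919324143
Divide by 2^1 − 1 = 1: (-0.0919324143)/1 = -0.0919324143
R = 1.9976031014 − 0.0919324143 = 1.9056706871
Gap between inputs: 9.193e-02; correction applied: −0.0919324143.

1.905671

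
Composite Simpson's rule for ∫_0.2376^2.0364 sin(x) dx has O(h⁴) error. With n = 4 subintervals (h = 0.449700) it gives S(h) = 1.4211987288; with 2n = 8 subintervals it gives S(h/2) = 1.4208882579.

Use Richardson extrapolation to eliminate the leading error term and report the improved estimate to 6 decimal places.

1.420868

Method order is 4; weight 2^4 = 16.
Weighted: 22.7342121264 − 1.4211987288 = 21.3130133976
Extrapolated: 21.3130133976 / 15 = 1.4208675598
Gap between inputs: 3.105e-04; correction applied: −0.0000206981.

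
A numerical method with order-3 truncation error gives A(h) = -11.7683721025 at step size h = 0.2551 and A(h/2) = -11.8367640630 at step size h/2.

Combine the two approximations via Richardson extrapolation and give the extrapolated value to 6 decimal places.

r = 3: numerator weight 8, denominator 7.
2^3 × A(h/2) = -94.6941125040; minus A(h) gives -82.9257404015.
R = (-82.9257404015)/7 = -11.8465343431
Gap between inputs: 6.839e-02; correction applied: −0.0097702801.

-11.846534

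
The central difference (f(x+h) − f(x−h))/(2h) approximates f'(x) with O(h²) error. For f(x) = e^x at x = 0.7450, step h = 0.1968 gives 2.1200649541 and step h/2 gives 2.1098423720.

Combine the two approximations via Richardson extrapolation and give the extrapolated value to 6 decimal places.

Error is O(h^2); halving h shrinks it by 2^2 = 4.
4×2.1098423720 = 8.4393694880; subtract 2.1200649541 → 6.3193045339
Denominator 4 − 1 = 3.
So the Richardson estimate is 2.1064348446.
Correction |R − A(h/2)| = 3.408e-03; gap |A(h/2) − A(h)| = 1.022e-02.

2.106435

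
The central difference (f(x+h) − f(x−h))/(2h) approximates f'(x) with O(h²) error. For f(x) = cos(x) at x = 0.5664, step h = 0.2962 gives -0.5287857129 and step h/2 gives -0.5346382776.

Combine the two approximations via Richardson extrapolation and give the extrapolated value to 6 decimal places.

Leading term ∝ h^2; use weight 4 = 2^2.
Top: 4(-0.5346382776) − (-0.5287857129) = -1.6097673975
(4 × (-0.5346382776) − (-0.5287857129))/(4 − 1) = -0.5365891325

-0.536589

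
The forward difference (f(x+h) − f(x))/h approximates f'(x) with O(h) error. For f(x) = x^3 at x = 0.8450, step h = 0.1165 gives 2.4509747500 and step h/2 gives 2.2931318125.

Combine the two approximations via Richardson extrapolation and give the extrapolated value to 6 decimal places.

2.135289

Order 1 gives 2^r = 2 and 2^r − 1 = 1.
2*2.2931318125 = 4.5862636250; 4.5862636250 − 2.4509747500 = 2.1352888750
R = 2.1352888750/1 = 2.1352888750
Shift from A(h/2): −0.1578429375.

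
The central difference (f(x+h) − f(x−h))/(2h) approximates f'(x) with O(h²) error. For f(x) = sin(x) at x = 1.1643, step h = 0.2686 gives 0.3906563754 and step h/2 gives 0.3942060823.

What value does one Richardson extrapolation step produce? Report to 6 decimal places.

0.395389

Method order is 2; weight 2^2 = 4.
Difference of the inputs: 0.3942060823 − 0.3906563754 = 0.0035497069
Divide by 2^2 − 1 = 3: 0.0035497069/3 = 0.0011832356
R = 0.3942060823 + 0.0011832356 = 0.3953893179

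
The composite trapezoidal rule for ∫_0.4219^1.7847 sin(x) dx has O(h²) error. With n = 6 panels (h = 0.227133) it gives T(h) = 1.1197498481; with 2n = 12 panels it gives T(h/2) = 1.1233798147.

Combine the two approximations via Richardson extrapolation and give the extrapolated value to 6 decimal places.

r = 2: numerator weight 4, denominator 3.
4*1.1233798147 − 1.1197498481 = 3.3737694107
Divide by 2^2 − 1 = 3.
(4*1.1233798147 − 1.1197498481)/(4 − 1) = 1.1245898036
Gap between inputs: 3.630e-03; correction applied: +0.0012099889.

1.124590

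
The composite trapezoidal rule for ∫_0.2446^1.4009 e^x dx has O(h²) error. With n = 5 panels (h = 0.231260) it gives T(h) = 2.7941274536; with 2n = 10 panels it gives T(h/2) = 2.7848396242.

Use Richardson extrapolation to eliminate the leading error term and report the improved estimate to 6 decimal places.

2.781744

r = 2: numerator weight 4, denominator 3.
Numerator 4 × A(h/2) − A(h) = 4 × 2.7848396242 − 2.7941274536 = 8.3452310432
Divide by 2^2 − 1 = 3.
Result: 2.7817436811
Shift from A(h/2): −0.0030959431.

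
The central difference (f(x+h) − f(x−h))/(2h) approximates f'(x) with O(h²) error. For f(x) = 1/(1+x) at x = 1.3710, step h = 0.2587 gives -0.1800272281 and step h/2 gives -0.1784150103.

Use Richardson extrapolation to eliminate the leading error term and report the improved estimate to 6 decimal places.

-0.177878

Leading term ∝ h^2; use weight 4 = 2^2.
4×(-0.1784150103) − (-0.1800272281) = -0.5336328131
Extrapolated: (-0.5336328131) / 3 = -0.1778776044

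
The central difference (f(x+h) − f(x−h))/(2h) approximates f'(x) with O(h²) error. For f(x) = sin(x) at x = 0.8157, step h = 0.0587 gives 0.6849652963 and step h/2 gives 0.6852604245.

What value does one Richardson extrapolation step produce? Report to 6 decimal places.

0.685359

r = 2: numerator weight 4, denominator 3.
4*0.6852604245 = 2.7410416980; subtract 0.6849652963 → 2.0560764017
Divide by 2^2 − 1 = 3.
R = 2.0560764017/3 = 0.6853588006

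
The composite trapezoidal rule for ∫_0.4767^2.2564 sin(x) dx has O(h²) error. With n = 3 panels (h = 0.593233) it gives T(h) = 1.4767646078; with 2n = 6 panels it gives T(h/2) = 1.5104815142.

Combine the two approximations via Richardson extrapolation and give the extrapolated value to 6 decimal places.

With r = 2 the leading error scales as h^2, so the weight is 2^2 = 4.
4·1.5104815142 − 1.4767646078 = 4.5651614490
R = 4.5651614490/3 = 1.5217204830
Correction |R − A(h/2)| = 1.124e-02; gap |A(h/2) − A(h)| = 3.372e-02.

1.521720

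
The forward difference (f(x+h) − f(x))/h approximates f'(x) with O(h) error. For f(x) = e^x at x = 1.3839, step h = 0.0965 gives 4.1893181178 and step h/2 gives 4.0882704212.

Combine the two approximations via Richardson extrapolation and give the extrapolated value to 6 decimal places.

r = 1: numerator weight 2, denominator 1.
2^1 × A(h/2) = 8.1765408424; minus A(h) gives 3.9872227246.
Extrapolated: 3.9872227246 / 1 = 3.9872227246

3.987223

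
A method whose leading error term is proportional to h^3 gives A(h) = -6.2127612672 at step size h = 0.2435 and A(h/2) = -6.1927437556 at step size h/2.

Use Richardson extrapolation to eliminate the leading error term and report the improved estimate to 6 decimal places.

With r = 3 the leading error scales as h^3, so the weight is 2^3 = 8.
8×(-6.1927437556) = -49.5419500448; (-49.5419500448) − (-6.2127612672) = -43.3291887776
Extrapolated: (-43.3291887776) / 7 = -6.1898841111
Gap between inputs: 2.002e-02; correction applied: +0.0028596445.

-6.189884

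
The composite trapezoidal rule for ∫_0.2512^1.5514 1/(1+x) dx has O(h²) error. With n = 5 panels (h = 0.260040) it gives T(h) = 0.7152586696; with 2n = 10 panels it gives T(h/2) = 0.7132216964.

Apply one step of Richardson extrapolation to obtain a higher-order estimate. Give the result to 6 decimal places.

0.712543

With r = 2 the leading error scales as h^2, so the weight is 2^2 = 4.
4 × 0.7132216964 − 0.7152586696 = 2.1376281160
Denominator 4 − 1 = 3.
(4 × 0.7132216964 − 0.7152586696)/(4 − 1) = 0.7125427053
Gap between inputs: 2.037e-03; correction applied: −0.0006789911.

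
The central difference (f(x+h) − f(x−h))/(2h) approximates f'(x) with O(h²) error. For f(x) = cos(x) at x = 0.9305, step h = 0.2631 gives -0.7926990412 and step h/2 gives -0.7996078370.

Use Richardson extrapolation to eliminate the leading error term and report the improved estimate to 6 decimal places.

-0.801911

r = 2, so 2^r = 4.
Weighted: (-3.1984313480) − (-0.7926990412) = -2.4057323068
Divide by 2^2 − 1 = 3.
(4*(-0.7996078370) − (-0.7926990412))/(4 − 1) = -0.8019107689
Shift from A(h/2): −0.0023029319.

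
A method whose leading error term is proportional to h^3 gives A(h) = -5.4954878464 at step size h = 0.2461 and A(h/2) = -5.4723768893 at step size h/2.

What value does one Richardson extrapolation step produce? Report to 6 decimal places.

-5.469075

Leading term ∝ h^3; use weight 8 = 2^3.
2^3*A(h/2) = -43.7790151144; minus A(h) gives -38.2835272680.
(8*(-5.4723768893) − (-5.4954878464))/(8 − 1) = -5.4690753240
Correction |R − A(h/2)| = 3.302e-03; gap |A(h/2) − A(h)| = 2.311e-02.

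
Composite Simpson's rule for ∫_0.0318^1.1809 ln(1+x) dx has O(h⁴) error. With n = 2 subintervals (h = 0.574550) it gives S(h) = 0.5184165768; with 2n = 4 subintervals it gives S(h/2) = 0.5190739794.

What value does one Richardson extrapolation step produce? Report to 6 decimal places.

The method has order 4: 2^4 = 16.
16*0.5190739794 = 8.3051836704; 8.3051836704 − 0.5184165768 = 7.7867670936
7.7867670936 ÷ 15 = 0.5191178062
Gap between inputs: 6.574e-04; correction applied: +0.0000438268.

0.519118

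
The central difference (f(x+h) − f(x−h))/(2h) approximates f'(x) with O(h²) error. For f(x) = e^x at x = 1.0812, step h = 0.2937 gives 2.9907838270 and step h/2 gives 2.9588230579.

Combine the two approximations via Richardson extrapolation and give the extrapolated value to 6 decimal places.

2.948169

Method order is 2; weight 2^2 = 4.
4 × 2.9588230579 = 11.8352922316; subtract 2.9907838270 → 8.8445084046
8.8445084046 ÷ 3 = 2.9481694682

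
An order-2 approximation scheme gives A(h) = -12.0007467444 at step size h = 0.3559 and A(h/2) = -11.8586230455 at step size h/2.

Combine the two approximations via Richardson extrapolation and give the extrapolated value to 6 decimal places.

The method has order 2: 2^2 = 4.
4*(-11.8586230455) = -47.4344921820; (-47.4344921820) − (-12.0007467444) = -35.4337454376
Extrapolated: (-35.4337454376) / 3 = -11.8112484792

-11.811248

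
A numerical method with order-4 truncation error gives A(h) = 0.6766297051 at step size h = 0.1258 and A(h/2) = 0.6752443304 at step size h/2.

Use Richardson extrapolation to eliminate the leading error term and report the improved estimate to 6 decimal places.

0.675152

The method has order 4: 2^4 = 16.
Difference of the inputs: 0.6752443304 − 0.6766297051 = -0.0013853747
Correction (A(h/2) − A(h))/(16 − 1) = (-0.0013853747)/15 = -0.0000923583
R = A(h/2) + (A(h/2) − A(h))/15 = 0.6752443304 − 0.0000923583 = 0.6751519721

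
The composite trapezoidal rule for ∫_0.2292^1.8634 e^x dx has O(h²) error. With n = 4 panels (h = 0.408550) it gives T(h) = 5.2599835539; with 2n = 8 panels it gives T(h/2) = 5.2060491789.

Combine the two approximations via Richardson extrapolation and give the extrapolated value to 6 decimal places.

r = 2: numerator weight 4, denominator 3.
4·5.2060491789 − 5.2599835539 = 15.5642131617
Divide by 2^2 − 1 = 3.
(4·5.2060491789 − 5.2599835539)/(4 − 1) = 5.1880710539

5.188071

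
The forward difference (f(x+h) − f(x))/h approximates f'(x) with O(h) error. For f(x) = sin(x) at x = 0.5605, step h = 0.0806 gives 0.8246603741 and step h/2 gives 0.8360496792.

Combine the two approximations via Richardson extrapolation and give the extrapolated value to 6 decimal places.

r = 1, so 2^r = 2.
2^1×A(h/2) = 1.6720993584; minus A(h) gives 0.8474389843.
Denominator 2 − 1 = 1.
0.8474389843 ÷ 1 = 0.8474389843
Gap between inputs: 1.139e-02; correction applied: +0.0113893051.

0.847439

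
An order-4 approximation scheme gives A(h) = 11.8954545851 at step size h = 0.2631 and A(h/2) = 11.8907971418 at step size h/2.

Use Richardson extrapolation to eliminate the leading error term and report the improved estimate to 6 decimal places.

The method has order 4: 2^4 = 16.
16·11.8907971418 = 190.2527542688; 190.2527542688 − 11.8954545851 = 178.3572996837
Divide by 2^4 − 1 = 15.
R = 178.3572996837/15 = 11.8904866456
Shift from A(h/2): −0.0003104962.

11.890487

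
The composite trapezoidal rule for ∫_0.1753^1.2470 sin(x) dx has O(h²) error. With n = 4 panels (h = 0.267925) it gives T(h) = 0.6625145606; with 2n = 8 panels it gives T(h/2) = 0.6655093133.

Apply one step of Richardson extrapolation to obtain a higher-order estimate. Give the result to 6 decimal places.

0.666508

r = 2, so 2^r = 4.
Top: 4(0.6655093133) − (0.6625145606) = 1.9995226926
Denominator 4 − 1 = 3.
R = 1.9995226926/3 = 0.6665075642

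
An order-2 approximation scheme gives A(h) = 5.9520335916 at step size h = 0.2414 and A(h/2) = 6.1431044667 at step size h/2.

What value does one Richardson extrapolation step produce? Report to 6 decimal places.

Method order is 2; weight 2^2 = 4.
Weighted: 24.5724178668 − 5.9520335916 = 18.6203842752
Divide by 2^2 − 1 = 3.
R = 18.6203842752/3 = 6.2067947584

6.206795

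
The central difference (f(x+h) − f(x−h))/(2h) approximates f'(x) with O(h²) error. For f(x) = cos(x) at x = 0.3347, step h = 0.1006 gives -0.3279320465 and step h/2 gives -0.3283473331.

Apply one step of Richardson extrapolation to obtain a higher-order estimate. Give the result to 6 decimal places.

-0.328486

r = 2, so 2^r = 4.
A(h/2) − A(h) = -0.3283473331 − (-0.3279320465) = -0.0004152866
Divide by 2^2 − 1 = 3: (-0.0004152866)/3 = -0.0001384289
R = A(h/2) + (A(h/2) − A(h))/3 = -0.3283473331 − 0.0001384289 = -0.3284857620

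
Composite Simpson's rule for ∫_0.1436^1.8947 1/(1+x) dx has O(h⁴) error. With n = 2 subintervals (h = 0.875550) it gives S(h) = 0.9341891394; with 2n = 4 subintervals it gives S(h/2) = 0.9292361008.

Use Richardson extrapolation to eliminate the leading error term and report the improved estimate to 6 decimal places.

0.928906

Leading term ∝ h^4; use weight 16 = 2^4.
16×0.9292361008 = 14.8677776128; 14.8677776128 − 0.9341891394 = 13.9335884734
Denominator 16 − 1 = 15.
(16×0.9292361008 − 0.9341891394)/(16 − 1) = 0.9289058982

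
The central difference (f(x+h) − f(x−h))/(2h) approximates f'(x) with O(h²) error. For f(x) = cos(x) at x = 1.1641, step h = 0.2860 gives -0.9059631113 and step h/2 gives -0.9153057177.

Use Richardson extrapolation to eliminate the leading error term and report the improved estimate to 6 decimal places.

The method has order 2: 2^2 = 4.
Numerator 4×A(h/2) − A(h) = 4×(-0.9153057177) − (-0.9059631113) = -2.7552597595
R = (-2.7552597595)/3 = -0.9184199198
Gap between inputs: 9.343e-03; correction applied: −0.0031142021.

-0.918420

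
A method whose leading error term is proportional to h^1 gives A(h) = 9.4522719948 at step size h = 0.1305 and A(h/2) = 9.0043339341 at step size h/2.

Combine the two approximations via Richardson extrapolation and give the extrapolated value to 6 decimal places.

The method has order 1: 2^1 = 2.
2·9.0043339341 = 18.0086678682; 18.0086678682 − 9.4522719948 = 8.5563958734
Extrapolated: 8.5563958734 / 1 = 8.5563958734

8.556396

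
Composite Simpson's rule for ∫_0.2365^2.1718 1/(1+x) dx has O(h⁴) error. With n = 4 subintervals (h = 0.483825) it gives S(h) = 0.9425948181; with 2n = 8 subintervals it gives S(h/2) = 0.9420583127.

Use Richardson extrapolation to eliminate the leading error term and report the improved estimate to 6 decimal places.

r = 4, so 2^r = 16.
Numerator 16×A(h/2) − A(h) = 16×0.9420583127 − 0.9425948181 = 14.1303381851
R = 14.1303381851/15 = 0.9420225457
Gap between inputs: 5.365e-04; correction applied: −0.0000357670.

0.942023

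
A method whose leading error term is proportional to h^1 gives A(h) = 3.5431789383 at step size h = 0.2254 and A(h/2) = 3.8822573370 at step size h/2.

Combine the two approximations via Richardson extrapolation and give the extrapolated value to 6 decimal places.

4.221336

Leading term ∝ h^1; use weight 2 = 2^1.
2×3.8822573370 = 7.7645146740; 7.7645146740 − 3.5431789383 = 4.2213357357
(2×3.8822573370 − 3.5431789383)/(2 − 1) = 4.2213357357
Gap between inputs: 3.391e-01; correction applied: +0.3390783987.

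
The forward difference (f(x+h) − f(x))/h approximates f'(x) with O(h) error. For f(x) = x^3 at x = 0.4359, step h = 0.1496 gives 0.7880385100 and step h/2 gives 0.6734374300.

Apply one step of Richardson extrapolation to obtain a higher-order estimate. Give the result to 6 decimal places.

With r = 1 the leading error scales as h^1, so the weight is 2^1 = 2.
2^1*A(h/2) = 1.3468748600; minus A(h) gives 0.5588363500.
(2*0.6734374300 − 0.7880385100)/(2 − 1) = 0.5588363500

0.558836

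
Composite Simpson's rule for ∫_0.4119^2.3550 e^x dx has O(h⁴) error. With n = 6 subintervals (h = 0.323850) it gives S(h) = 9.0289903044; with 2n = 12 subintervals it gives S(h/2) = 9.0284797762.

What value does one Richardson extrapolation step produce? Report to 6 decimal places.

9.028446

r = 4, so 2^r = 16.
16·9.0284797762 − 9.0289903044 = 135.4266861148
R = 135.4266861148/15 = 9.0284457410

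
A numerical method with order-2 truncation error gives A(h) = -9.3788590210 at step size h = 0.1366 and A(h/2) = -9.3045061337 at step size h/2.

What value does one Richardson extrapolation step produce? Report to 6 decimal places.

-9.279722

r = 2: numerator weight 4, denominator 3.
Weighted: (-37.2180245348) − (-9.3788590210) = -27.8391655138
(-27.8391655138) ÷ 3 = -9.2797218379
Gap between inputs: 7.435e-02; correction applied: +0.0247842958.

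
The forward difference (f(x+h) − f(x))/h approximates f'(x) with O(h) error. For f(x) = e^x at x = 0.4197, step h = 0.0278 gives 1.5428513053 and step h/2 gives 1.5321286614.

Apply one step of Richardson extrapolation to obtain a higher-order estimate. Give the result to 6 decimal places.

1.521406

With r = 1 the leading error scales as h^1, so the weight is 2^1 = 2.
A(h/2) − A(h) = 1.5321286614 − 1.5428513053 = -0.0107226439
Correction (A(h/2) − A(h))/(2 − 1) = (-0.0107226439)/1 = -0.0107226439
R = 1.5321286614 − 0.0107226439 = 1.5214060175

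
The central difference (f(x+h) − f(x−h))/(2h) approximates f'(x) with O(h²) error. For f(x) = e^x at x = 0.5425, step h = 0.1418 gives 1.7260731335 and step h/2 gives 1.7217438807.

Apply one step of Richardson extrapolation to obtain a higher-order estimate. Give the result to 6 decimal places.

1.720301

With r = 2 the leading error scales as h^2, so the weight is 2^2 = 4.
4·1.7217438807 = 6.8869755228; subtract 1.7260731335 → 5.1609023893
(4·1.7217438807 − 1.7260731335)/(4 − 1) = 1.7203007964
Gap between inputs: 4.329e-03; correction applied: −0.0014430843.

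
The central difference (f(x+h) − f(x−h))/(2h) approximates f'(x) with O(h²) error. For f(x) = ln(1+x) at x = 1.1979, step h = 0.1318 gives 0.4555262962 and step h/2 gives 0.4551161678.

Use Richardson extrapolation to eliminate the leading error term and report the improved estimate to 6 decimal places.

0.454979

Method order is 2; weight 2^2 = 4.
Weighted: 1.8204646712 − 0.4555262962 = 1.3649383750
Divide by 2^2 − 1 = 3.
Extrapolated: 1.3649383750 / 3 = 0.4549794583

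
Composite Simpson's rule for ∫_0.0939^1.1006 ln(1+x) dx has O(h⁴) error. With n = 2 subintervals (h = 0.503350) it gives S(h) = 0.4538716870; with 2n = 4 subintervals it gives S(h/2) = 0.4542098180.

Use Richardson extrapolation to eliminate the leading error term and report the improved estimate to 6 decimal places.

0.454232

r = 4, so 2^r = 16.
Numerator 16×A(h/2) − A(h) = 16×0.4542098180 − 0.4538716870 = 6.8134854010
Denominator 16 − 1 = 15.
(16×0.4542098180 − 0.4538716870)/(16 − 1) = 0.4542323601
Correction |R − A(h/2)| = 2.254e-05; gap |A(h/2) − A(h)| = 3.381e-04.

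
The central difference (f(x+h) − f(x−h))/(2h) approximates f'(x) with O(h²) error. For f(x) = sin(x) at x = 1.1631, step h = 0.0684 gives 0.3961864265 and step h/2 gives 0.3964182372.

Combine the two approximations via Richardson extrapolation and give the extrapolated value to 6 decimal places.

Order 2 gives 2^r = 4 and 2^r − 1 = 3.
Numerator 4×A(h/2) − A(h) = 4×0.3964182372 − 0.3961864265 = 1.1894865223
Denominator 4 − 1 = 3.
So the Richardson estimate is 0.3964955074.

0.396496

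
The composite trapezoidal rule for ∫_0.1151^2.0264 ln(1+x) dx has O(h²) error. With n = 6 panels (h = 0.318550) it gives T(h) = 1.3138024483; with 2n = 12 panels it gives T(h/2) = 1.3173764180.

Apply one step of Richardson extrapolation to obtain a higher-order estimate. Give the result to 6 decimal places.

1.318568

Error is O(h^2); halving h shrinks it by 2^2 = 4.
Numerator 4×A(h/2) − A(h) = 4×1.3173764180 − 1.3138024483 = 3.9557032237
R = 3.9557032237/3 = 1.3185677412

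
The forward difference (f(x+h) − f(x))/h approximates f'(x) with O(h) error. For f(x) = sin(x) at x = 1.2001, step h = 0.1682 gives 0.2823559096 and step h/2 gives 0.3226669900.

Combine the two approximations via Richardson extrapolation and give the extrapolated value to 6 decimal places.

r = 1: numerator weight 2, denominator 1.
Numerator 2*A(h/2) − A(h) = 2*0.3226669900 − 0.2823559096 = 0.3629780704
Divide by 2^1 − 1 = 1.
Extrapolated: 0.3629780704 / 1 = 0.3629780704
Gap between inputs: 4.031e-02; correction applied: +0.0403110804.

0.362978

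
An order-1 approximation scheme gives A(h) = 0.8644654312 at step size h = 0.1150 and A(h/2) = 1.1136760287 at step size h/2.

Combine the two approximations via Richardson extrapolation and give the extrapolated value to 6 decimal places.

r = 1, so 2^r = 2.
2×1.1136760287 = 2.2273520574; subtract 0.8644654312 → 1.3628866262
Denominator 2 − 1 = 1.
Extrapolated: 1.3628866262 / 1 = 1.3628866262

1.362887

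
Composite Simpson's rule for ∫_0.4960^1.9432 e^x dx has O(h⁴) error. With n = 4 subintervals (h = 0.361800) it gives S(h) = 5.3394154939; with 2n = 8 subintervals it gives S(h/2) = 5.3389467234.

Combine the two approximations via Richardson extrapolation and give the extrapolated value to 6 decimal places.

5.338915

Method order is 4; weight 2^4 = 16.
2^4·A(h/2) = 85.4231475744; minus A(h) gives 80.0837320805.
Extrapolated: 80.0837320805 / 15 = 5.3389154720
Correction |R − A(h/2)| = 3.125e-05; gap |A(h/2) − A(h)| = 4.688e-04.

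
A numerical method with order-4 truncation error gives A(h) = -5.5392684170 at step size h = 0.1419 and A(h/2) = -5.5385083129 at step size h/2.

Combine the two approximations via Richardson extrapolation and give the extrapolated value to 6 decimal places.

-5.538458

The method has order 4: 2^4 = 16.
Difference of the inputs: -5.5385083129 − (-5.5392684170) = 0.0007601041
Correction (A(h/2) − A(h))/(16 − 1) = 0.0007601041/15 = 0.0000506736
R = A(h/2) + (A(h/2) − A(h))/15 = -5.5385083129 + 0.0000506736 = -5.5384576393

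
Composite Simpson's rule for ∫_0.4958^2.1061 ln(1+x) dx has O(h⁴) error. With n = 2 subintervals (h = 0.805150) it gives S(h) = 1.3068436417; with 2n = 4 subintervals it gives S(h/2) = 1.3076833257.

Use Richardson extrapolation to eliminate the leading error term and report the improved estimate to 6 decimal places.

1.307739

r = 4, so 2^r = 16.
Weighted: 20.9229332112 − 1.3068436417 = 19.6160895695
Divide by 2^4 − 1 = 15.
19.6160895695 ÷ 15 = 1.3077393046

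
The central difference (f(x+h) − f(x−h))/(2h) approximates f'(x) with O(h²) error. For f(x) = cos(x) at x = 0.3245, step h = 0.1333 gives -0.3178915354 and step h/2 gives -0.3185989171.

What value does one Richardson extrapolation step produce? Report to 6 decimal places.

r = 2: numerator weight 4, denominator 3.
4*(-0.3185989171) = -1.2743956684; subtract (-0.3178915354) → -0.9565041330
Divide by 2^2 − 1 = 3.
Extrapolated: (-0.9565041330) / 3 = -0.3188347110

-0.318835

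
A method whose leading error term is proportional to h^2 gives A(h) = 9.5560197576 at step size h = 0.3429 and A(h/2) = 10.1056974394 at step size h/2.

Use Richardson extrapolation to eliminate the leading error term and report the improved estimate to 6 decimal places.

With r = 2 the leading error scales as h^2, so the weight is 2^2 = 4.
Difference of the inputs: 10.1056974394 − 9.5560197576 = 0.5496776818
Divide by 2^2 − 1 = 3: 0.5496776818/3 = 0.1832258939
R = 10.1056974394 + 0.1832258939 = 10.2889233333
Shift from A(h/2): +0.1832258939.

10.288923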